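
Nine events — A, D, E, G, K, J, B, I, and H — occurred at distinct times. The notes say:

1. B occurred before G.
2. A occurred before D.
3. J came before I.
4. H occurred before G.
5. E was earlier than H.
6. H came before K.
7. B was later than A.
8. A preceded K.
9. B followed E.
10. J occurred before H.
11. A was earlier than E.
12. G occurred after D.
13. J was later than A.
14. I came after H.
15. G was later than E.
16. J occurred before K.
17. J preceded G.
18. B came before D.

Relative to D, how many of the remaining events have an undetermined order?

4

Forced before D: A, B, and E; forced after D: G.
That leaves H, I, J, and K with no forced order relative to D — 4.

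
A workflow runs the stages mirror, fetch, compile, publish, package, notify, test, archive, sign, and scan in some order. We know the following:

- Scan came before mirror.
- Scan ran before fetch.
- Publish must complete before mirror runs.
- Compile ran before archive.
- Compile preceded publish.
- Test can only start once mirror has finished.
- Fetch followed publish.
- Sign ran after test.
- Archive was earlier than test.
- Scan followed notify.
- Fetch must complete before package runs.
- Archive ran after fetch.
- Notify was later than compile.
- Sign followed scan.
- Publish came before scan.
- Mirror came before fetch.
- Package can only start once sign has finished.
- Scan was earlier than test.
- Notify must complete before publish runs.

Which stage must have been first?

Compile has a chain of constraints placing it before every other stage, so compile must be first.

compile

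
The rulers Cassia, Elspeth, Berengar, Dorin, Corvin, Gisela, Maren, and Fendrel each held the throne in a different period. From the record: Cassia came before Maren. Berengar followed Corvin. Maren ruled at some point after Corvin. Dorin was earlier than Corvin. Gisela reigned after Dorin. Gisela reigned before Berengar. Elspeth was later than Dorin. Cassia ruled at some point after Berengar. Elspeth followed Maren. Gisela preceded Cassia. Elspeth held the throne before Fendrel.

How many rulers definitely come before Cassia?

Directly stated before Cassia: Berengar and Gisela.
Corvin reaches Cassia via Corvin → Berengar → Cassia.
Dorin reaches Cassia via Dorin → Gisela → Cassia.
That's Berengar, Corvin, Dorin, and Gisela — 4 in all.

4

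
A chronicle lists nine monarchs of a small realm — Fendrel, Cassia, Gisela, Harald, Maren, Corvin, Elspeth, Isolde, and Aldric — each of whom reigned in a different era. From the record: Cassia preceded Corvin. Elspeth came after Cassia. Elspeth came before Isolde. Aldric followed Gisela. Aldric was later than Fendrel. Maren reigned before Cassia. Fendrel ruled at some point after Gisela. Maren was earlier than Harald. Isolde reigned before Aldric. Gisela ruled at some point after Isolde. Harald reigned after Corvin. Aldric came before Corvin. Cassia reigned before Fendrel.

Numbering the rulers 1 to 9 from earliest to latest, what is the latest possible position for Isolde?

4

Isolde must come before Aldric, Corvin, Fendrel, Gisela, and Harald — 5 rulers forced after them.
Everything else can be placed before Isolde in some valid order, so Isolde can sit as late as position 9 − 5 = 4.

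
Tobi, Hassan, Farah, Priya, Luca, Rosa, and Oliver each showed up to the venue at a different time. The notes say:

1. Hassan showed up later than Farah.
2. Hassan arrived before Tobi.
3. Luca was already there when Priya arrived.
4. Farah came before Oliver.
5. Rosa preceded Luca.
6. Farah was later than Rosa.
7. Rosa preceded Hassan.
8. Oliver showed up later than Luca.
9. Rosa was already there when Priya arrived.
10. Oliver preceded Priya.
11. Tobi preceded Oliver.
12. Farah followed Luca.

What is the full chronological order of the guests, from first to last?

The constraints fix every adjacent pair, so only one ordering works:
Rosa → Luca → Farah → Hassan → Tobi → Oliver → Priya.

Rosa, Luca, Farah, Hassan, Tobi, Oliver, Priya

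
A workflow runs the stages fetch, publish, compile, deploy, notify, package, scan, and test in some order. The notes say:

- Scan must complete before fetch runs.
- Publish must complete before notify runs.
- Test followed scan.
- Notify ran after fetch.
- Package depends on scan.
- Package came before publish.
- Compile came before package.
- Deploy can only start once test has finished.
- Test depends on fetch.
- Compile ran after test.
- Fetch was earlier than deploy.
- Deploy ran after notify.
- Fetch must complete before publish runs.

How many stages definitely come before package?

4

Directly stated before package: compile and scan.
Fetch reaches package via fetch → test → compile → package.
Test reaches package via test → compile → package.
That's compile, fetch, scan, and test — 4 in all.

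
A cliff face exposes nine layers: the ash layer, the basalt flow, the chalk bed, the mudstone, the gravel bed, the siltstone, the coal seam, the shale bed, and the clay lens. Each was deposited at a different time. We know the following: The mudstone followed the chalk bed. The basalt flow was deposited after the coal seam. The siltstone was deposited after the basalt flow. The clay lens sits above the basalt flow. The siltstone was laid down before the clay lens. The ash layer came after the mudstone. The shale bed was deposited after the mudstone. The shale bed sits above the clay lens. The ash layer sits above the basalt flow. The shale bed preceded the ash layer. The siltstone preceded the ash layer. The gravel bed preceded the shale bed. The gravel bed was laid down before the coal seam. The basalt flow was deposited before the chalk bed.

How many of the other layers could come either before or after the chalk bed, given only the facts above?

2

Forced before the chalk bed: the basalt flow, the coal seam, and the gravel bed; forced after the chalk bed: the ash layer, the mudstone, and the shale bed.
That leaves the clay lens and the siltstone with no forced order relative to the chalk bed — 2.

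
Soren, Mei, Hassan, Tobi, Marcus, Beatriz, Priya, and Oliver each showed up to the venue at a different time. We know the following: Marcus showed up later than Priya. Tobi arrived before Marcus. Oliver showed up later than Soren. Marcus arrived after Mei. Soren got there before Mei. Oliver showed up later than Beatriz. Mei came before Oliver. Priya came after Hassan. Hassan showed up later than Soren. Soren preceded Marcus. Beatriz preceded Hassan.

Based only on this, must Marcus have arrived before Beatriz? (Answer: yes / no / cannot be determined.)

no

Tracing the constraints gives Beatriz → Hassan → Priya → Marcus, so Beatriz must come before Marcus.
That means Marcus cannot be before Beatriz.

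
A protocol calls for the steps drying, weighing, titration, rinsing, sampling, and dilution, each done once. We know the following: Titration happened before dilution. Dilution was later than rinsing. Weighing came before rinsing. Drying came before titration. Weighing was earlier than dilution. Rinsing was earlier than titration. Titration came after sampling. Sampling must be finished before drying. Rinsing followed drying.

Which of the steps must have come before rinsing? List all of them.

drying, sampling, weighing

Directly stated before rinsing: drying and weighing.
Sampling reaches rinsing via sampling → drying → rinsing.
No chain forces dilution (or any of the others) ahead of rinsing.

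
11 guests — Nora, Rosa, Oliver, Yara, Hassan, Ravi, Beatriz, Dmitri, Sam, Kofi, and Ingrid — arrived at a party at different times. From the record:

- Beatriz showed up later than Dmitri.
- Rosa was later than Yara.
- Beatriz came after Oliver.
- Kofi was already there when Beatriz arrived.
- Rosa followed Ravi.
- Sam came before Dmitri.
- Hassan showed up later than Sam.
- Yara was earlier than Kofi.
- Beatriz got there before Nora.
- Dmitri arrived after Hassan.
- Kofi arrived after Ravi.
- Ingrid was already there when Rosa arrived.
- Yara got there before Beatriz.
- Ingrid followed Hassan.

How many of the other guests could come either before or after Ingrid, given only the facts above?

Forced before Ingrid: Hassan and Sam; forced after Ingrid: Rosa.
That leaves Beatriz, Dmitri, Kofi, Nora, Oliver, Ravi, and Yara with no forced order relative to Ingrid — 7.

7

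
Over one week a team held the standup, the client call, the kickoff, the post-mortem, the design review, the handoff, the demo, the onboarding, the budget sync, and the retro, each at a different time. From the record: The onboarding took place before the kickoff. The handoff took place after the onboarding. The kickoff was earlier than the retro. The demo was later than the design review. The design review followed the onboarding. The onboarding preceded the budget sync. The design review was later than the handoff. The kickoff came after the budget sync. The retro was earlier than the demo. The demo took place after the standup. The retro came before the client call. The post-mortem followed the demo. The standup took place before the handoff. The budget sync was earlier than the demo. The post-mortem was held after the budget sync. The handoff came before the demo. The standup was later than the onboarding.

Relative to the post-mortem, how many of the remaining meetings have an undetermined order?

Forced before the post-mortem: the budget sync, the demo, the design review, the handoff, the kickoff, the onboarding, the retro, and the standup.
That leaves the client call with no forced order relative to the post-mortem — 1.

1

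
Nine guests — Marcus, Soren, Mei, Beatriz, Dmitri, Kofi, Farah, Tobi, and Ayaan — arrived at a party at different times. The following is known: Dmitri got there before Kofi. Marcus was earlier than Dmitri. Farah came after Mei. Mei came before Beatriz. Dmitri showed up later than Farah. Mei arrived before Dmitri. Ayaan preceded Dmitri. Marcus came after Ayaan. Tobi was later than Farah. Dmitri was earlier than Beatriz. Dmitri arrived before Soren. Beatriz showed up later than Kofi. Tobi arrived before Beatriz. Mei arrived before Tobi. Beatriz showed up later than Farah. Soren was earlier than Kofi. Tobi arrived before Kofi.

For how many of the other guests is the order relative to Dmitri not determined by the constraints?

1

Forced before Dmitri: Ayaan, Farah, Marcus, and Mei; forced after Dmitri: Beatriz, Kofi, and Soren.
That leaves Tobi with no forced order relative to Dmitri — 1.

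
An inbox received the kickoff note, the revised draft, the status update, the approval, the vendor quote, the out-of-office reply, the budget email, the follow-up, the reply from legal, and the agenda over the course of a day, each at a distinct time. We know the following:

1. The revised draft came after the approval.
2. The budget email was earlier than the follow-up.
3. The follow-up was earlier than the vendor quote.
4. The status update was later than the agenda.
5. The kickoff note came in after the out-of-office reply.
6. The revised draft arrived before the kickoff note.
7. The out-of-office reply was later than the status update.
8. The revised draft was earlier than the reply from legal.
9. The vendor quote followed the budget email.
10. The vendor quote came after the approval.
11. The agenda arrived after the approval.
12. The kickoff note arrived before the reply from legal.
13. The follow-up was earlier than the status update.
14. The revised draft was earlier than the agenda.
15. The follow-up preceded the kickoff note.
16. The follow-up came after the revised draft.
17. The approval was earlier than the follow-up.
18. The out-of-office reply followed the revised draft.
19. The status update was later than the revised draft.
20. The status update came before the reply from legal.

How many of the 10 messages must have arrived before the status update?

5

Directly stated before the status update: the agenda, the follow-up, and the revised draft.
The approval reaches the status update via the approval → the agenda → the status update.
The budget email reaches the status update via the budget email → the follow-up → the status update.
That's the agenda, the approval, the budget email, the follow-up, and the revised draft — 5 in all.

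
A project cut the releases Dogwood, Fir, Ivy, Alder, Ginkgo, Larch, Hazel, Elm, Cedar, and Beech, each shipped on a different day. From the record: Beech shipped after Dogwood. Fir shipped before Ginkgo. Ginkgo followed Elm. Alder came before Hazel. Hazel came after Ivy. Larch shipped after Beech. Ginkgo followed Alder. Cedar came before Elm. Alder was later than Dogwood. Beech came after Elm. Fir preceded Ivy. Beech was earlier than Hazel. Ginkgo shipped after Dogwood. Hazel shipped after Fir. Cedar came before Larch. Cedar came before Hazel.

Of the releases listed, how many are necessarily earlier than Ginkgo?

5

Directly stated before Ginkgo: Alder, Dogwood, Elm, and Fir.
Cedar reaches Ginkgo via Cedar → Elm → Ginkgo.
No chain forces Hazel (or any of the others) ahead of Ginkgo.
That's Alder, Cedar, Dogwood, Elm, and Fir — 5 in all.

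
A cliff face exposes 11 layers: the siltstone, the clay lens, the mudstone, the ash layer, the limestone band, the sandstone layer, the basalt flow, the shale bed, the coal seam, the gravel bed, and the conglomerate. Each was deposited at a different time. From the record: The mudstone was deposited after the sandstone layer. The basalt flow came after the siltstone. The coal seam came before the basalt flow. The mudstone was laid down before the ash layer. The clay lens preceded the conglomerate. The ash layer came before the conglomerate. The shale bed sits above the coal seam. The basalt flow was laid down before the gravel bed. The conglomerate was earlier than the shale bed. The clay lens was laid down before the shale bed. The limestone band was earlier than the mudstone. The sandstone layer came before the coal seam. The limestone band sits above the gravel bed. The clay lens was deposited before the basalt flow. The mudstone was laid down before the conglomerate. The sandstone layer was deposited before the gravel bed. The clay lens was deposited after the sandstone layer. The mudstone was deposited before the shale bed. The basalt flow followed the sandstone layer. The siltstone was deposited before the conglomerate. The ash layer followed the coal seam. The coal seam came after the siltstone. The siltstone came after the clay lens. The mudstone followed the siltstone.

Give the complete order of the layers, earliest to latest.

The constraints fix every adjacent pair, so only one ordering works:
the sandstone layer → the clay lens → the siltstone → the coal seam → the basalt flow → the gravel bed → the limestone band → the mudstone → the ash layer → the conglomerate → the shale bed.

the sandstone layer, the clay lens, the siltstone, the coal seam, the basalt flow, the gravel bed, the limestone band, the mudstone, the ash layer, the conglomerate, the shale bed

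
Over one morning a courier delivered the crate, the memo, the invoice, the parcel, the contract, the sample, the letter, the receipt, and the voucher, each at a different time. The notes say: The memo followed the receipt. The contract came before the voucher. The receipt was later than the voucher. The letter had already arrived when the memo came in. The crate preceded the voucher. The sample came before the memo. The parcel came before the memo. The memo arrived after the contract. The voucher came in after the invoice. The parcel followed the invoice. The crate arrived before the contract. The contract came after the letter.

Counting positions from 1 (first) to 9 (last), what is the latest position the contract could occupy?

The contract must come before the memo, the receipt, and the voucher — 3 items forced after it.
Everything else can be placed before the contract in some valid order, so the contract can sit as late as position 9 − 3 = 6.

6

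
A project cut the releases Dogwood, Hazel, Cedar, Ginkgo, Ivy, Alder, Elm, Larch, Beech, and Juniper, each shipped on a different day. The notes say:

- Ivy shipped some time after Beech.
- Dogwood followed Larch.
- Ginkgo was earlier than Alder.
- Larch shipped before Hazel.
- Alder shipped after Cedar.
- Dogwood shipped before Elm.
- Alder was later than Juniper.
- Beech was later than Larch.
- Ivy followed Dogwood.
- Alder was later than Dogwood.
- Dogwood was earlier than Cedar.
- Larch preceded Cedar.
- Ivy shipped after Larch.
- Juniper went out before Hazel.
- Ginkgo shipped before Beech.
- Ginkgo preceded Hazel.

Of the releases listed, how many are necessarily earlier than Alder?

5

Directly stated before Alder: Cedar, Dogwood, Ginkgo, and Juniper.
Larch reaches Alder via Larch → Cedar → Alder.
No chain forces Hazel (or any of the others) ahead of Alder.
That's Cedar, Dogwood, Ginkgo, Juniper, and Larch — 5 in all.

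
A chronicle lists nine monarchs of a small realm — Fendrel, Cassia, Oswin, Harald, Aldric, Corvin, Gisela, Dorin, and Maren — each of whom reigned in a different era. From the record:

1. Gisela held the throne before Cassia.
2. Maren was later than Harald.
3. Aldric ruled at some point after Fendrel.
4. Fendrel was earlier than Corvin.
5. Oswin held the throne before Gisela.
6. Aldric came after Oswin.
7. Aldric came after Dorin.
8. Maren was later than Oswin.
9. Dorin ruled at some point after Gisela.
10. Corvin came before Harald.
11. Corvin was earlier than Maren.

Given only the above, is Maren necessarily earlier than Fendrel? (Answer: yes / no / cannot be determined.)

Tracing the constraints gives Fendrel → Corvin → Maren, so Fendrel must come before Maren.
That means Maren cannot be before Fendrel.

no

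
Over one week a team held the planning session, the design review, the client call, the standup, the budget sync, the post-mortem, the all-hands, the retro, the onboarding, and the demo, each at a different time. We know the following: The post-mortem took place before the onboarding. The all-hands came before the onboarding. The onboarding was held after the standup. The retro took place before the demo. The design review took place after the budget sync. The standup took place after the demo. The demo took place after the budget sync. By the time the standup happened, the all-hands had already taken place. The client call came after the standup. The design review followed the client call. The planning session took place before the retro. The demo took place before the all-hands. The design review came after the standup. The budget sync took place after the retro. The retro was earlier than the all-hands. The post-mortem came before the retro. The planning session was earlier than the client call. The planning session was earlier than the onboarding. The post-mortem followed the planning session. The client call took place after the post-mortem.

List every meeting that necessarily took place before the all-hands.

the budget sync, the demo, the planning session, the post-mortem, the retro

Directly stated before the all-hands: the demo and the retro.
The budget sync reaches the all-hands via the budget sync → the demo → the all-hands.
The planning session reaches the all-hands via the planning session → the retro → the all-hands.
The post-mortem reaches the all-hands via the post-mortem → the retro → the all-hands.
No chain forces the onboarding (or any of the others) ahead of the all-hands.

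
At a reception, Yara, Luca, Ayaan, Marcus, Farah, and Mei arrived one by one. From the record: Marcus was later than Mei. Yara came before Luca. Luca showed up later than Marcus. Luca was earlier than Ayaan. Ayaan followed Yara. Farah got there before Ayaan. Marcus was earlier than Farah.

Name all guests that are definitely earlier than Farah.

Directly stated before Farah: Marcus.
Mei reaches Farah via Mei → Marcus → Farah.
No chain forces Luca (or any of the others) ahead of Farah.

Marcus, Mei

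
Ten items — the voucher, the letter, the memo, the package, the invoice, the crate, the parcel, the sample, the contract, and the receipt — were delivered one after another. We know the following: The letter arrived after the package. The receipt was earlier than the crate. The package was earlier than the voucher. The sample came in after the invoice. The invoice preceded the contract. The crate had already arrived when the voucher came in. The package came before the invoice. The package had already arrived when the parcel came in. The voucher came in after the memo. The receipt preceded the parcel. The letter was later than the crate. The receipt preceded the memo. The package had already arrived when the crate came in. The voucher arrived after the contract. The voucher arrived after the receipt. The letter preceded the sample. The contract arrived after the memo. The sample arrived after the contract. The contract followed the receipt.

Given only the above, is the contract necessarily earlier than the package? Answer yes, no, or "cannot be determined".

Tracing the constraints gives the package → the invoice → the contract, so the package must come before the contract.
That means the contract cannot be before the package.

no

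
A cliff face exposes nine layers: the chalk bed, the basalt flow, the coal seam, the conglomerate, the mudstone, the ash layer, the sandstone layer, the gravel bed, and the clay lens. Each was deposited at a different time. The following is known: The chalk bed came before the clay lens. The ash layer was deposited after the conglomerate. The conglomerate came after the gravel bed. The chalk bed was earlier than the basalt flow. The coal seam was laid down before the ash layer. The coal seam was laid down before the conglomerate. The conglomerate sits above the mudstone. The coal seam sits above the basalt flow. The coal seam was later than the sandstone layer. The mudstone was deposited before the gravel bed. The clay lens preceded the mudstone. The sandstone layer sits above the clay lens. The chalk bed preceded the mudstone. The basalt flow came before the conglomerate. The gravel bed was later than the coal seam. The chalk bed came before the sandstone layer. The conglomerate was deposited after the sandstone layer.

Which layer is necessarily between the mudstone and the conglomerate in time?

Tracing the constraints gives the mudstone → the gravel bed → the conglomerate, so the gravel bed sits after the mudstone and before the conglomerate.
No other layer is forced both after the mudstone and before the conglomerate.

the gravel bed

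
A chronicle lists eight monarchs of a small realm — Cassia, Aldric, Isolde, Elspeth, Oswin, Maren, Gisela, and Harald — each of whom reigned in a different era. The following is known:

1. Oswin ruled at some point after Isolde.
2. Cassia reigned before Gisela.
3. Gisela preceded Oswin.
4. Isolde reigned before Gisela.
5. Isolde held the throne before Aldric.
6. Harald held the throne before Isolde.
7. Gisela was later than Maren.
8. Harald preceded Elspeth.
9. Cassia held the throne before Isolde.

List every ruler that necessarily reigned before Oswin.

Directly stated before Oswin: Gisela and Isolde.
Cassia reaches Oswin via Cassia → Gisela → Oswin.
Harald reaches Oswin via Harald → Isolde → Oswin.
Maren reaches Oswin via Maren → Gisela → Oswin.

Cassia, Gisela, Harald, Isolde, Maren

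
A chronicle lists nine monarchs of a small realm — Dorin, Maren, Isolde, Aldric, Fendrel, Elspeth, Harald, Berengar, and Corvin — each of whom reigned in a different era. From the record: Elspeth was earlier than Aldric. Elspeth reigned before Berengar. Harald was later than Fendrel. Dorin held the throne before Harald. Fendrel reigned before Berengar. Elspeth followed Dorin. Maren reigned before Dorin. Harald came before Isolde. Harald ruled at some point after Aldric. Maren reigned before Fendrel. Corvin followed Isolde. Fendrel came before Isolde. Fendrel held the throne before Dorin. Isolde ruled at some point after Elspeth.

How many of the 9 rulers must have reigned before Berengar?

4

Directly stated before Berengar: Elspeth and Fendrel.
Dorin reaches Berengar via Dorin → Elspeth → Berengar.
Maren reaches Berengar via Maren → Fendrel → Berengar.
That's Dorin, Elspeth, Fendrel, and Maren — 4 in all.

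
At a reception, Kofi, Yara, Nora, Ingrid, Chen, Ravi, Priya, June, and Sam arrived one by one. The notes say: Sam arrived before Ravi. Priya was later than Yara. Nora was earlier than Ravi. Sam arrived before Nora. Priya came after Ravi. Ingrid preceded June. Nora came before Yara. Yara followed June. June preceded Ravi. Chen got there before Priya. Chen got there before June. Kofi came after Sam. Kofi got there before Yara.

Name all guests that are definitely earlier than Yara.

Chen, Ingrid, June, Kofi, Nora, Sam

Directly stated before Yara: June, Kofi, and Nora.
Chen reaches Yara via Chen → June → Yara.
Ingrid reaches Yara via Ingrid → June → Yara.
Sam reaches Yara via Sam → Nora → Yara.
No chain forces Ravi (or any of the others) ahead of Yara.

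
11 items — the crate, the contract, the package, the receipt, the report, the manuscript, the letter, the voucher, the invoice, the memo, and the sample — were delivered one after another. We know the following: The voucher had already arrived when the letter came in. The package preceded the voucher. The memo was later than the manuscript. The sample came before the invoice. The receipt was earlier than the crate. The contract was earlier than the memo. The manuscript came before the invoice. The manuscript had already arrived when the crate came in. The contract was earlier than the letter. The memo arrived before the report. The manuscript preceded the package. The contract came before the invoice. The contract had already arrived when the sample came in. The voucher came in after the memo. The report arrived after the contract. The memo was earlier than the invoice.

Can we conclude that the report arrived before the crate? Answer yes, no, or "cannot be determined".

cannot be determined

No chain of stated constraints runs from the report to the crate, and none runs from the crate to the report either.
So the relative order of the report and the crate is not fixed by the given facts.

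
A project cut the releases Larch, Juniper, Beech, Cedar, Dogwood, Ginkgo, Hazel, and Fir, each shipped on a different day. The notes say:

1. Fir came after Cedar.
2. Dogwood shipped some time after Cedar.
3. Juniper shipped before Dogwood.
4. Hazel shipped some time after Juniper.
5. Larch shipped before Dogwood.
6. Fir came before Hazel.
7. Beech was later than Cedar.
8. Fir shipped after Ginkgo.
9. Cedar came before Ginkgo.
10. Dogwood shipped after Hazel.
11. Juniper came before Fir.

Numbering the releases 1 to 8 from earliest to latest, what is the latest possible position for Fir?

Fir must come before Dogwood and Hazel — 2 releases forced after it.
Everything else can be placed before Fir in some valid order, so Fir can sit as late as position 8 − 2 = 6.

6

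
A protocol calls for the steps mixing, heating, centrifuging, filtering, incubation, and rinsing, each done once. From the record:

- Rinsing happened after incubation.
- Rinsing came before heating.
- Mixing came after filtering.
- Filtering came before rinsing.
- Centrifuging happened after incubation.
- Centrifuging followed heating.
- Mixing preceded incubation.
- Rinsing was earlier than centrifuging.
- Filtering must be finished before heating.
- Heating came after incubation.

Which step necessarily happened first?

filtering

Filtering has a chain of constraints placing it before every other step, so filtering must be first.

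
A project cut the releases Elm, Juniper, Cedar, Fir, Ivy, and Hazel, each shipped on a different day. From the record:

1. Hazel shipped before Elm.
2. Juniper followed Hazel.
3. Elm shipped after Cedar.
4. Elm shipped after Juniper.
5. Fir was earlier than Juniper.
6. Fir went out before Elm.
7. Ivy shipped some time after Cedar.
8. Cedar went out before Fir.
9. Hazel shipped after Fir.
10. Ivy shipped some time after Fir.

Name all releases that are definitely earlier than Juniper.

Directly stated before Juniper: Fir and Hazel.
Cedar reaches Juniper via Cedar → Fir → Juniper.
No chain forces Elm (or any of the others) ahead of Juniper.

Cedar, Fir, Hazel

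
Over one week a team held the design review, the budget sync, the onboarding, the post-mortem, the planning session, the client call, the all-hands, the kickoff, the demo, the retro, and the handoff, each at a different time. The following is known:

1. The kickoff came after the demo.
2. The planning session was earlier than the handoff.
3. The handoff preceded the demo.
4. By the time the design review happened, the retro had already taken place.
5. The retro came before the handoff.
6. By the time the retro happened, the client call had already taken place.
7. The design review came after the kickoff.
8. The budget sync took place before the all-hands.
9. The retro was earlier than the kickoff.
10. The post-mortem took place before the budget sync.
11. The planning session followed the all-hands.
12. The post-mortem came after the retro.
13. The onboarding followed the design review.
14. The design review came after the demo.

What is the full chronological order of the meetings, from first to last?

The constraints fix every adjacent pair, so only one ordering works:
the client call → the retro → the post-mortem → the budget sync → the all-hands → the planning session → the handoff → the demo → the kickoff → the design review → the onboarding.

the client call, the retro, the post-mortem, the budget sync, the all-hands, the planning session, the handoff, the demo, the kickoff, the design review, the onboarding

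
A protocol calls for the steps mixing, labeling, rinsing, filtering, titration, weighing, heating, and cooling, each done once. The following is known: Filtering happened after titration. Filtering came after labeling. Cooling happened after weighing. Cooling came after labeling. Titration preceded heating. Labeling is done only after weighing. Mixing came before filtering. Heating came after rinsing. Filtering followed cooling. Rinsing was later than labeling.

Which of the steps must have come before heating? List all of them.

Directly stated before heating: rinsing and titration.
Labeling reaches heating via labeling → rinsing → heating.
Weighing reaches heating via weighing → labeling → rinsing → heating.
No chain forces cooling (or any of the others) ahead of heating.

labeling, rinsing, titration, weighing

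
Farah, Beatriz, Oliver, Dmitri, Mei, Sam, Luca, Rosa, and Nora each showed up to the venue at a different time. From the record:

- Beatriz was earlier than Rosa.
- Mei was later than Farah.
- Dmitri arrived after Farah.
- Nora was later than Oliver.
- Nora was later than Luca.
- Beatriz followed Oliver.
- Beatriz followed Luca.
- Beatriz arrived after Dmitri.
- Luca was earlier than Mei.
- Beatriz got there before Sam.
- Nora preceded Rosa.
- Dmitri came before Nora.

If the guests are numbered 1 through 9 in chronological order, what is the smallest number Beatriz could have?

Dmitri, Farah, Luca, and Oliver must all come before Beatriz — 4 forced predecessors.
Nothing else is forced ahead of Beatriz, so their earliest slot is position 4 + 1 = 5.

5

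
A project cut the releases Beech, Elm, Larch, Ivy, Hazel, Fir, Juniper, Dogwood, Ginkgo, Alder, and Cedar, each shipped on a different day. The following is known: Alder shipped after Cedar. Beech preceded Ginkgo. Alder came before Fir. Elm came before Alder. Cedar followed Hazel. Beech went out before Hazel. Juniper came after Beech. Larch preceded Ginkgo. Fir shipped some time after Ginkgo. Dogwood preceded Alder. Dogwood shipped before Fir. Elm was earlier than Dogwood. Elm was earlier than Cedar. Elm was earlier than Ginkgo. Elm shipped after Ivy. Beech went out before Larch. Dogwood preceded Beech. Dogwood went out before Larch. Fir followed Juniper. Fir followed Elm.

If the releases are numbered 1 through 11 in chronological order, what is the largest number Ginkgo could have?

Ginkgo must come before Fir — 1 release forced after it.
Everything else can be placed before Ginkgo in some valid order, so Ginkgo can sit as late as position 11 − 1 = 10.

10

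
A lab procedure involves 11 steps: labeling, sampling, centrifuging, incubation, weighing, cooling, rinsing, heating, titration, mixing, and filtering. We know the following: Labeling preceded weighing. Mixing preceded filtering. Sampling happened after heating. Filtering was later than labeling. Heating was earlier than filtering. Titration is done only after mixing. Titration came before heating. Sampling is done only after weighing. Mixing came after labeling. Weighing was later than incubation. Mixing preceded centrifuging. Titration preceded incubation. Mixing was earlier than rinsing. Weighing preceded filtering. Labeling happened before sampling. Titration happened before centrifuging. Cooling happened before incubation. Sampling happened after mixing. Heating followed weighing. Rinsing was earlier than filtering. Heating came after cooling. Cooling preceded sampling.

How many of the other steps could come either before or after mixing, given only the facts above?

Forced before mixing: labeling; forced after mixing: centrifuging, filtering, heating, incubation, rinsing, sampling, titration, and weighing.
That leaves cooling with no forced order relative to mixing — 1.

1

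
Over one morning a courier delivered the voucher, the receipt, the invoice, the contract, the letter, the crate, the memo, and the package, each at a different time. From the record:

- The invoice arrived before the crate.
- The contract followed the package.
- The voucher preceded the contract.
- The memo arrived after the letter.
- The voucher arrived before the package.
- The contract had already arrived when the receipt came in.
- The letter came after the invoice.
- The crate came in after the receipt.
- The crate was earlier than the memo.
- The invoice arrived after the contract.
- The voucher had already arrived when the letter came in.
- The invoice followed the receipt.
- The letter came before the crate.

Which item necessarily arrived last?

Every other item has a chain of constraints placing it before the memo, so the memo is last.

the memo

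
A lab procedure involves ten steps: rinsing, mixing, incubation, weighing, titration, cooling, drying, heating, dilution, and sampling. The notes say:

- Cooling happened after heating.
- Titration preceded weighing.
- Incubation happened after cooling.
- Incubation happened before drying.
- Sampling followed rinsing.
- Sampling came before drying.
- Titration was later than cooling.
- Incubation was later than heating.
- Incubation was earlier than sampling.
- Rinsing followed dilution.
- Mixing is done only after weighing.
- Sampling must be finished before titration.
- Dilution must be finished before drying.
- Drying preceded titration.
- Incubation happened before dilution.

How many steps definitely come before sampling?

5

Directly stated before sampling: incubation and rinsing.
Cooling reaches sampling via cooling → incubation → sampling.
Dilution reaches sampling via dilution → rinsing → sampling.
Heating reaches sampling via heating → incubation → sampling.
No chain forces mixing (or any of the others) ahead of sampling.
That's cooling, dilution, heating, incubation, and rinsing — 5 in all.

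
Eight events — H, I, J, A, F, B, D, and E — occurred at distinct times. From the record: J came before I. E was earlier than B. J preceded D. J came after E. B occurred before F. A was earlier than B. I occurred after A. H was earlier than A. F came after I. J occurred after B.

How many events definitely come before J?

Directly stated before J: B and E.
A reaches J via A → B → J.
H reaches J via H → A → B → J.
No chain forces D (or any of the others) ahead of J.
That's A, B, E, and H — 4 in all.

4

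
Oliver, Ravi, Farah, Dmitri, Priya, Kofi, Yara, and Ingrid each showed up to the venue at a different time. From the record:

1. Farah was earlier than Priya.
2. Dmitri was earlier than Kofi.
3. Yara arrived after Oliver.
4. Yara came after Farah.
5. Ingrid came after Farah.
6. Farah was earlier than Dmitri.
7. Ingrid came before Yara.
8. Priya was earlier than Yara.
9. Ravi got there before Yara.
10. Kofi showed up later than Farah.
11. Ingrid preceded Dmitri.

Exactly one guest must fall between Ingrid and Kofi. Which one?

Tracing the constraints gives Ingrid → Dmitri → Kofi, so Dmitri sits after Ingrid and before Kofi.
No other guest is forced both after Ingrid and before Kofi.

Dmitri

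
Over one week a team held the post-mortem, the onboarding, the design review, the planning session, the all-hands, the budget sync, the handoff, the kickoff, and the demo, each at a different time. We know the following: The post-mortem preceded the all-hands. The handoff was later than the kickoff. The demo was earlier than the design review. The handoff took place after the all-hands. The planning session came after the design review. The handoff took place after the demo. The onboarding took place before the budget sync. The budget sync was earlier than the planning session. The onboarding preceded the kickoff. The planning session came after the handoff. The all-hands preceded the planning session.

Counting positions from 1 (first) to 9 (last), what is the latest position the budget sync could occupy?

The budget sync must come before the planning session — 1 meeting forced after it.
Everything else can be placed before the budget sync in some valid order, so the budget sync can sit as late as position 9 − 1 = 8.

8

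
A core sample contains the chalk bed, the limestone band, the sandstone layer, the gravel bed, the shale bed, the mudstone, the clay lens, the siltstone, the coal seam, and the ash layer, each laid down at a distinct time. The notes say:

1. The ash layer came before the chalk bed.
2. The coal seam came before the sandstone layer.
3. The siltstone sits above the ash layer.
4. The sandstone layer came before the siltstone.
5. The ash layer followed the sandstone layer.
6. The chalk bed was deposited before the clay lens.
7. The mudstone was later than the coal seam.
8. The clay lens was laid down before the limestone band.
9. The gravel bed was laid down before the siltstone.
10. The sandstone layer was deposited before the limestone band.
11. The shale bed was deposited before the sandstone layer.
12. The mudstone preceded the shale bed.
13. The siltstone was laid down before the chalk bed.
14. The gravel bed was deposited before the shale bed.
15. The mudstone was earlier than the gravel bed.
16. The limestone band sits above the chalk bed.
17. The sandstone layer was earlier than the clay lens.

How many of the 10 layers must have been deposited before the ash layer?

5

Directly stated before the ash layer: the sandstone layer.
The coal seam reaches the ash layer via the coal seam → the sandstone layer → the ash layer.
The gravel bed reaches the ash layer via the gravel bed → the shale bed → the sandstone layer → the ash layer.
The mudstone reaches the ash layer via the mudstone → the shale bed → the sandstone layer → the ash layer.
Likewise the shale bed reaches the ash layer by chaining the stated constraints.
No chain forces the siltstone (or any of the others) ahead of the ash layer.
That's the coal seam, the gravel bed, the mudstone, the sandstone layer, and the shale bed — 5 in all.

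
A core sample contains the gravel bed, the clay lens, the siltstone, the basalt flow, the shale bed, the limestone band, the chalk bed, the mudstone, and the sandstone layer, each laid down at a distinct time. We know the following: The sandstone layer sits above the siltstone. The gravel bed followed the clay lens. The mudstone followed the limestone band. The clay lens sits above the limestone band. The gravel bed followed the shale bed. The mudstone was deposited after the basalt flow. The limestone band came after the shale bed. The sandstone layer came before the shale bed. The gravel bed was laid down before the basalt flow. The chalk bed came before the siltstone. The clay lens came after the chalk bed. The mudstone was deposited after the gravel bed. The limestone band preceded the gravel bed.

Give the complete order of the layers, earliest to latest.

the chalk bed, the siltstone, the sandstone layer, the shale bed, the limestone band, the clay lens, the gravel bed, the basalt flow, the mudstone

The constraints fix every adjacent pair, so only one ordering works:
the chalk bed → the siltstone → the sandstone layer → the shale bed → the limestone band → the clay lens → the gravel bed → the basalt flow → the mudstone.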